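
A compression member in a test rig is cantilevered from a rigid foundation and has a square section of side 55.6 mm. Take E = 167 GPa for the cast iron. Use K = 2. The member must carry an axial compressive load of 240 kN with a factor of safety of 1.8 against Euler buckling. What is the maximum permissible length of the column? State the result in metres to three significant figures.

L_max ≈ 0.872 m

I = a⁴/12 = 55.6⁴/12 = 7.964×10^5 mm⁴
I = 7.964×10^-7 m⁴
Required critical load P_cr = n·P = 1.8 × 240 = 432.0 kN = 4.320×10^5 N
From P_cr = π²EI/(K·L)²:  L = (1/K)·√(π²EI/P_cr) = (1/2)·√(π²×1.67×10^11×7.964×10^-7/4.320×10^5)
L = 0.872 m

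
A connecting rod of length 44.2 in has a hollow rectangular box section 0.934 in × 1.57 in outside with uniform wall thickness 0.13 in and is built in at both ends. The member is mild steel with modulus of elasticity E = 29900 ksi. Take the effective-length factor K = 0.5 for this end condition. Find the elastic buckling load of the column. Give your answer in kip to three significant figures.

P_cr ≈ 44.2 kip

Inner dimensions: h_i = 1.57 − 2×0.13 = 1.310 in, b_i = 0.934 − 2×0.13 = 0.6740 in
Weak-axis I_min = (h_o·b_o³ − h_i·b_i³)/12 with b_o = 0.934, b_i = 0.6740 in (shorter outer/inner sides).
I_min = (1.57×0.934³ − 1.310×0.6740³)/12 = 7.318×10^-2 in⁴
Effective length L_e = K·L = 0.5 × 44.2 = 22.10 in
P_cr = π²EI / L_e² = π² × 29900×10³ × 7.318×10^-2 / 22.10² = 4.421×10^4 lb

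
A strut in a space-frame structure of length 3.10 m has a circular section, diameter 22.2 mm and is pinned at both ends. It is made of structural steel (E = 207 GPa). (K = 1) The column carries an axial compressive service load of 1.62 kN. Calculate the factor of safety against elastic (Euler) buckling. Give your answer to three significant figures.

n ≈ 1.56

I = πd⁴/64 = π×22.2⁴/64 = 1.192×10^4 mm⁴
I = 1.192×10^4 mm⁴ = 1.192×10^-8 m⁴
Effective length L_e = K·L = 1 × 3.10 = 3.100 m
P_cr = π²EI / L_e² = π² × 207×10⁹ × 1.192×10^-8 / 3.100² = 2.535×10^3 N
Factor of safety n = P_cr / P = 2.5347 / 1.62 = 1.56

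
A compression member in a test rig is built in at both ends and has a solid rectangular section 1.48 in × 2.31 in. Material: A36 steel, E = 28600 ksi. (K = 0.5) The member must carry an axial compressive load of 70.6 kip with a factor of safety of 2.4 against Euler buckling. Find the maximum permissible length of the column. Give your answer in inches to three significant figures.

Buckling occurs about the weak axis: I_min = h·b³/12 with b = 1.48 in (the shorter side).
I_min = 2.31×1.48³/12 = 0.6240 in⁴
Required critical load P_cr = n·P = 2.4 × 70.6 = 169.4 kip = 1.694×10^5 lb
From P_cr = π²EI/(K·L)²:  L = (1/K)·√(π²EI/P_cr) = (1/0.5)·√(π²×2.86×10^7×0.6240/1.694×10^5)
L = 64.5 in

L_max ≈ 64.5 in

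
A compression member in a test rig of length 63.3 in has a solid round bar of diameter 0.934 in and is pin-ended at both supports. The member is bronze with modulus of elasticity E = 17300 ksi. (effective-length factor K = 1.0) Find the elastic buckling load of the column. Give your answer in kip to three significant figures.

P_cr ≈ 1.59 kip

I = πd⁴/64 = π×0.934⁴/64 = 3.736×10^-2 in⁴
Effective length L_e = K·L = 1 × 63.3 = 63.30 in
P_cr = π²EI / L_e² = π² × 17300×10³ × 3.736×10^-2 / 63.30² = 1.592×10^3 lb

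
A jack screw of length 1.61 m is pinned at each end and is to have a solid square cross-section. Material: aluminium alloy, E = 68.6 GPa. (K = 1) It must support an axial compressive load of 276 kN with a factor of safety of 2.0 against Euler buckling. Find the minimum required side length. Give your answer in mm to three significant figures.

a ≈ 71.0 mm

Required P_cr = n·P = 2.0 × 276 = 552.0 kN
L_e = K·L = 1 × 1.61 = 1.610 m
Required I = P_cr·L_e²/(π²E) = 5.520×10^5 × 1.610² / (π² × 6.86×10^10) = 2.113×10^-6 m⁴
I_req = 2.113×10^6 mm⁴
Solid square: I = a⁴/12  ⇒  a = (12I)^(1/4) = (12×2.113×10^6)^(1/4) = 71.0 mm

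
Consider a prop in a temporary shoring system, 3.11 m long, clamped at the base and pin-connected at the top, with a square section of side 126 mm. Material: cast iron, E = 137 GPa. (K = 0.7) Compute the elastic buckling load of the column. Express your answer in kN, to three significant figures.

P_cr ≈ 5990 kN

I = a⁴/12 = 126⁴/12 = 2.100×10^7 mm⁴
I = 2.100×10^7 mm⁴ = 2.100×10^-5 m⁴
Effective length L_e = K·L = 0.7 × 3.11 = 2.177 m
P_cr = π²EI / L_e² = π² × 137×10⁹ × 2.100×10^-5 / 2.177² = 5.992×10^6 N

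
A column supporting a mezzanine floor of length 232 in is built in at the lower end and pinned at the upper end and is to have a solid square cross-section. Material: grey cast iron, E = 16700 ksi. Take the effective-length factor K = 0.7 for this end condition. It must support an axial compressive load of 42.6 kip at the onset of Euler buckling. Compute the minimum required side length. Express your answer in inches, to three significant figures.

L_e = K·L = 0.7 × 232 = 162.4 in
Required I = P_cr·L_e²/(π²E) = 4.260×10^4 × 162.4² / (π² × 1.67×10^7) = 6.817 in⁴
Solid square: I = a⁴/12  ⇒  a = (12I)^(1/4) = (12×6.817)^(1/4) = 3.01 in

a ≈ 3.01 in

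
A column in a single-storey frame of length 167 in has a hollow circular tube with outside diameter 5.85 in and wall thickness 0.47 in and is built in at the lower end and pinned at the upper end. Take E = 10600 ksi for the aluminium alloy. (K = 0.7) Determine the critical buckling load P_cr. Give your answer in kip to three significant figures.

P_cr ≈ 222 kip

Inner diameter d_i = 5.85 − 2×0.47 = 4.910 in
I = π(d_o⁴ − d_i⁴)/64 = π(5.85⁴ − 4.910⁴)/64 = 28.96 in⁴
Effective length L_e = K·L = 0.7 × 167 = 116.9 in
P_cr = π²EI / L_e² = π² × 10600×10³ × 28.96 / 116.9² = 2.217×10^5 lb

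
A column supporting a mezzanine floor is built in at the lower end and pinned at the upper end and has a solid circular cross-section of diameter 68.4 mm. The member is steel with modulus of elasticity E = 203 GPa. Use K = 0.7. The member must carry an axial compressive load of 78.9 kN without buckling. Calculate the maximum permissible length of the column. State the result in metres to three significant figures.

I = πd⁴/64 = π×68.4⁴/64 = 1.074×10^6 mm⁴
I = 1.074×10^-6 m⁴
At the buckling limit P_cr = P = 7.890×10^4 N
From P_cr = π²EI/(K·L)²:  L = (1/K)·√(π²EI/P_cr) = (1/0.7)·√(π²×2.03×10^11×1.074×10^-6/7.890×10^4)
L = 7.46 m

L_max ≈ 7.46 m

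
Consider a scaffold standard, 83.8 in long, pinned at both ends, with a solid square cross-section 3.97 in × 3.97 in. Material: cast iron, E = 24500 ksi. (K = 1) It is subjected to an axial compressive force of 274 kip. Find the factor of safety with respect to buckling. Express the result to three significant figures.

n ≈ 2.60

I = a⁴/12 = 3.97⁴/12 = 20.70 in⁴
Effective length L_e = K·L = 1 × 83.8 = 83.80 in
P_cr = π²EI / L_e² = π² × 24500×10³ × 20.70 / 83.80² = 7.128×10^5 lb
Factor of safety n = P_cr / P = 712.79 / 274 = 2.60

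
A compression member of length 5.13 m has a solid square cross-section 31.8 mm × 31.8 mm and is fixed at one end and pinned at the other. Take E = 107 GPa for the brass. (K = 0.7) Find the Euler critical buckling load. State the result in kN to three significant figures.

P_cr ≈ 6.98 kN

I = a⁴/12 = 31.8⁴/12 = 8.522×10^4 mm⁴
I = 8.522×10^4 mm⁴ = 8.522×10^-8 m⁴
Effective length L_e = K·L = 0.7 × 5.13 = 3.591 m
P_cr = π²EI / L_e² = π² × 107×10⁹ × 8.522×10^-8 / 3.591² = 6.979×10^3 N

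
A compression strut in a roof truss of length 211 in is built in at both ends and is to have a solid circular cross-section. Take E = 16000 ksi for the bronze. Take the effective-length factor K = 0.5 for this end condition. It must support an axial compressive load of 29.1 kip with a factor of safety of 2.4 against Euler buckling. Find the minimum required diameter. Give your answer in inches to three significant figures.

d ≈ 3.16 in

Required P_cr = n·P = 2.4 × 29.1 = 69.84 kip
L_e = K·L = 0.5 × 211 = 105.5 in
Required I = P_cr·L_e²/(π²E) = 6.984×10^4 × 105.5² / (π² × 1.60×10^7) = 4.923 in⁴
Solid circle: I = πd⁴/64  ⇒  d = (64I/π)^(1/4) = (64×4.923/π)^(1/4) = 3.16 in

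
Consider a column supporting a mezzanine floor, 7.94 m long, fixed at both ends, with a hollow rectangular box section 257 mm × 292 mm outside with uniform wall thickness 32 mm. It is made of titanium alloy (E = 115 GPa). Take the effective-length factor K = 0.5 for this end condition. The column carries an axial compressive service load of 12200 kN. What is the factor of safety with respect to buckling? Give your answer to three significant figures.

n ≈ 1.63

Inner dimensions: h_i = 292 − 2×32 = 228.0 mm, b_i = 257 − 2×32 = 193.0 mm
Weak-axis I_min = (h_o·b_o³ − h_i·b_i³)/12 with b_o = 257, b_i = 193.0 mm (shorter outer/inner sides).
I_min = (292×257³ − 228.0×193.0³)/12 = 2.765×10^8 mm⁴
I = 2.765×10^8 mm⁴ = 2.765×10^-4 m⁴
Effective length L_e = K·L = 0.5 × 7.94 = 3.970 m
P_cr = π²EI / L_e² = π² × 115×10⁹ × 2.765×10^-4 / 3.970² = 1.991×10^7 N
Factor of safety n = P_cr / P = 19909 / 12200 = 1.63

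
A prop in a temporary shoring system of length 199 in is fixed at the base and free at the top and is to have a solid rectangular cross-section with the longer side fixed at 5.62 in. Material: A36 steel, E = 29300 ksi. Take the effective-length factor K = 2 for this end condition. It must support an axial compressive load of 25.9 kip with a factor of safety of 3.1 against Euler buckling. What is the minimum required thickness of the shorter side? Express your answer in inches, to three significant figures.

Required P_cr = n·P = 3.1 × 25.9 = 80.29 kip
L_e = K·L = 2 × 199 = 398.0 in
Required I = P_cr·L_e²/(π²E) = 8.029×10^4 × 398.0² / (π² × 2.93×10^7) = 43.98 in⁴
Rectangle, weak axis: I_min = h·b³/12 with h = 5.62 in fixed  ⇒  b = (12I/h)^(1/3) = 4.55 in

b ≈ 4.55 in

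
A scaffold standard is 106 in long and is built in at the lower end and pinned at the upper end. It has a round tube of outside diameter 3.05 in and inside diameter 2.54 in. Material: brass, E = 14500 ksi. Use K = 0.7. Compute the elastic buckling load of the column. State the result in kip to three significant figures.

d_o = 3.05 in, d_i = 2.54 in
I = π(d_o⁴ − d_i⁴)/64 = π(3.05⁴ − 2.540⁴)/64 = 2.205 in⁴
Effective length L_e = K·L = 0.7 × 106 = 74.20 in
P_cr = π²EI / L_e² = π² × 14500×10³ × 2.205 / 74.20² = 5.731×10^4 lb

P_cr ≈ 57.3 kip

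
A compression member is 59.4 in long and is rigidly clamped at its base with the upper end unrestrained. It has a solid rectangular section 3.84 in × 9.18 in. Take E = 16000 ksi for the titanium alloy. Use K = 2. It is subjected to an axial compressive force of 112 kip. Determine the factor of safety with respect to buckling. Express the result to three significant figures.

n ≈ 4.33

Buckling occurs about the weak axis: I_min = h·b³/12 with b = 3.84 in (the shorter side).
I_min = 9.18×3.84³/12 = 43.32 in⁴
Effective length L_e = K·L = 2 × 59.4 = 118.8 in
P_cr = π²EI / L_e² = π² × 16000×10³ × 43.32 / 118.8² = 4.847×10^5 lb
Factor of safety n = P_cr / P = 484.67 / 112 = 4.33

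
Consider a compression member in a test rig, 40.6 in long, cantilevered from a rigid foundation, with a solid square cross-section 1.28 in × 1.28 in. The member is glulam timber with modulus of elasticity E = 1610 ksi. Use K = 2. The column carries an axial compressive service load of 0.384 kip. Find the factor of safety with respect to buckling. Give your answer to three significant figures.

n ≈ 1.40

I = a⁴/12 = 1.28⁴/12 = 0.2237 in⁴
Effective length L_e = K·L = 2 × 40.6 = 81.20 in
P_cr = π²EI / L_e² = π² × 1610×10³ × 0.2237 / 81.20² = 539.1 lb
Factor of safety n = P_cr / P = 0.53910 / 0.384 = 1.40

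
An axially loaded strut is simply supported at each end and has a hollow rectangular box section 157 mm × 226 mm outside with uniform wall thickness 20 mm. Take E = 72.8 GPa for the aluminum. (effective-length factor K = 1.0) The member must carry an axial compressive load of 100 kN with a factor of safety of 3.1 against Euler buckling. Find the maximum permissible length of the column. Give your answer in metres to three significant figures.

L_max ≈ 10.6 m

Inner dimensions: h_i = 226 − 2×20 = 186.0 mm, b_i = 157 − 2×20 = 117.0 mm
Weak-axis I_min = (h_o·b_o³ − h_i·b_i³)/12 with b_o = 157, b_i = 117.0 mm (shorter outer/inner sides).
I_min = (226×157³ − 186.0×117.0³)/12 = 4.806×10^7 mm⁴
I = 4.806×10^-5 m⁴
Required critical load P_cr = n·P = 3.1 × 100 = 310.0 kN = 3.100×10^5 N
From P_cr = π²EI/(K·L)²:  L = (1/K)·√(π²EI/P_cr) = (1/1)·√(π²×7.28×10^10×4.806×10^-5/3.100×10^5)
L = 10.6 m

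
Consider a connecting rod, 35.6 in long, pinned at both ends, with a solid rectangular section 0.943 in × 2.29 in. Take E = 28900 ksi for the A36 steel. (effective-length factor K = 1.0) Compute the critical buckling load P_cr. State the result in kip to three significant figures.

Buckling occurs about the weak axis: I_min = h·b³/12 with b = 0.943 in (the shorter side).
I_min = 2.29×0.943³/12 = 0.1600 in⁴
Effective length L_e = K·L = 1 × 35.6 = 35.60 in
P_cr = π²EI / L_e² = π² × 28900×10³ × 0.1600 / 35.60² = 3.602×10^4 lb

P_cr ≈ 36.0 kip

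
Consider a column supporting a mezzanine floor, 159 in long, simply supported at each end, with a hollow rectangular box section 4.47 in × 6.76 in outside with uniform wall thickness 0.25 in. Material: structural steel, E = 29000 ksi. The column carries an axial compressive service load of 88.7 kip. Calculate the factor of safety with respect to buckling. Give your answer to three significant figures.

n ≈ 2.26

Inner dimensions: h_i = 6.76 − 2×0.25 = 6.260 in, b_i = 4.47 − 2×0.25 = 3.970 in
Weak-axis I_min = (h_o·b_o³ − h_i·b_i³)/12 with b_o = 4.47, b_i = 3.970 in (shorter outer/inner sides).
I_min = (6.76×4.47³ − 6.260×3.970³)/12 = 17.67 in⁴
Effective length L_e = K·L = 1 × 159 = 159.0 in
P_cr = π²EI / L_e² = π² × 29000×10³ × 17.67 / 159.0² = 2.001×10^5 lb
Factor of safety n = P_cr / P = 200.08 / 88.7 = 2.26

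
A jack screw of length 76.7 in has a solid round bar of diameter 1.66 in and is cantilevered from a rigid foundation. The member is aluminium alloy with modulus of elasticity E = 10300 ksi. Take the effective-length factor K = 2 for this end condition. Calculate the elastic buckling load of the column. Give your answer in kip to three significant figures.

I = πd⁴/64 = π×1.66⁴/64 = 0.3727 in⁴
Effective length L_e = K·L = 2 × 76.7 = 153.4 in
P_cr = π²EI / L_e² = π² × 10300×10³ × 0.3727 / 153.4² = 1.610×10^3 lb

P_cr ≈ 1.61 kip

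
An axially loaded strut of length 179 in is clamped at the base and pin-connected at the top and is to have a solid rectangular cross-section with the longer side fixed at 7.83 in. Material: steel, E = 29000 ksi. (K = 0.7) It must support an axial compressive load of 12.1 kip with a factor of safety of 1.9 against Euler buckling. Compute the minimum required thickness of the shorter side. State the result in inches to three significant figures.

Required P_cr = n·P = 1.9 × 12.1 = 22.99 kip
L_e = K·L = 0.7 × 179 = 125.3 in
Required I = P_cr·L_e²/(π²E) = 2.299×10^4 × 125.3² / (π² × 2.90×10^7) = 1.261 in⁴
Rectangle, weak axis: I_min = h·b³/12 with h = 7.83 in fixed  ⇒  b = (12I/h)^(1/3) = 1.25 in

b ≈ 1.25 in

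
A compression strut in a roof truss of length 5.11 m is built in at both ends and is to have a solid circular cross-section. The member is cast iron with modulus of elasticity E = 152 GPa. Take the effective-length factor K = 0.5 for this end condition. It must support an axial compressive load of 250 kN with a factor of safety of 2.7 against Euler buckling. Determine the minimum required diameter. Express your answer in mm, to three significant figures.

d ≈ 88.0 mm

Required P_cr = n·P = 2.7 × 250 = 675.0 kN
L_e = K·L = 0.5 × 5.11 = 2.555 m
Required I = P_cr·L_e²/(π²E) = 6.750×10^5 × 2.555² / (π² × 1.52×10^11) = 2.937×10^-6 m⁴
I_req = 2.937×10^6 mm⁴
Solid circle: I = πd⁴/64  ⇒  d = (64I/π)^(1/4) = (64×2.937×10^6/π)^(1/4) = 88.0 mm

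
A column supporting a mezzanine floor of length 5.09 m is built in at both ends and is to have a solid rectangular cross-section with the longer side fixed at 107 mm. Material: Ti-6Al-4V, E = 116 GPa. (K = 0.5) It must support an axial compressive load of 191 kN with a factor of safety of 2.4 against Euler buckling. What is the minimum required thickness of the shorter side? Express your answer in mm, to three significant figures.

b ≈ 66.3 mm

Required P_cr = n·P = 2.4 × 191 = 458.4 kN
L_e = K·L = 0.5 × 5.09 = 2.545 m
Required I = P_cr·L_e²/(π²E) = 4.584×10^5 × 2.545² / (π² × 1.16×10^11) = 2.593×10^-6 m⁴
I_req = 2.593×10^6 mm⁴
Rectangle, weak axis: I_min = h·b³/12 with h = 107 mm fixed  ⇒  b = (12I/h)^(1/3) = 66.3 mm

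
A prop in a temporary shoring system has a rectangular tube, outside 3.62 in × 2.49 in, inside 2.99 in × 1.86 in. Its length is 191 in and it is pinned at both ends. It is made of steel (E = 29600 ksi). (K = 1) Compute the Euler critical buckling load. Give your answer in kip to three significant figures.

P_cr ≈ 24.5 kip

Weak-axis I_min = (h_o·b_o³ − h_i·b_i³)/12 with b_o = 2.49, b_i = 1.860 in (shorter outer/inner sides).
I_min = (3.62×2.49³ − 2.990×1.860³)/12 = 3.054 in⁴
Effective length L_e = K·L = 1 × 191 = 191.0 in
P_cr = π²EI / L_e² = π² × 29600×10³ × 3.054 / 191.0² = 2.446×10^4 lb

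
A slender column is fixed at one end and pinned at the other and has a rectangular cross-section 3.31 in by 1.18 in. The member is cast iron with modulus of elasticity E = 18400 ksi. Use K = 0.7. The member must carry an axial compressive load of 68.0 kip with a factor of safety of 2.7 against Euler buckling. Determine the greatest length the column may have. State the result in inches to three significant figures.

L_max ≈ 30.2 in

Buckling occurs about the weak axis: I_min = h·b³/12 with b = 1.18 in (the shorter side).
I_min = 3.31×1.18³/12 = 0.4532 in⁴
Required critical load P_cr = n·P = 2.7 × 68.0 = 183.6 kip = 1.836×10^5 lb
From P_cr = π²EI/(K·L)²:  L = (1/K)·√(π²EI/P_cr) = (1/0.7)·√(π²×1.84×10^7×0.4532/1.836×10^5)
L = 30.2 in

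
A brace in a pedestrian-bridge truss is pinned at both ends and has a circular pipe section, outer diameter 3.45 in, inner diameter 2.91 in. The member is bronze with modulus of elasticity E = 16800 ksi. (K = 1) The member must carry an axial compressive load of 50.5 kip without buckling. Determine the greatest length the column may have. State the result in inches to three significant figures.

d_o = 3.45 in, d_i = 2.91 in
I = π(d_o⁴ − d_i⁴)/64 = π(3.45⁴ − 2.910⁴)/64 = 3.434 in⁴
At the buckling limit P_cr = P = 5.050×10^4 lb
From P_cr = π²EI/(K·L)²:  L = (1/K)·√(π²EI/P_cr) = (1/1)·√(π²×1.68×10^7×3.434/5.050×10^4)
L = 106 in

L_max ≈ 106 in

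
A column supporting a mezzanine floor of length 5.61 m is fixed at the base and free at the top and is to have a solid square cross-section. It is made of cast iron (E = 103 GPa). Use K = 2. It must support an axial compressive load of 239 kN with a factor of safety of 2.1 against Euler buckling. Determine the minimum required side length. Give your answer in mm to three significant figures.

a ≈ 165 mm

Required P_cr = n·P = 2.1 × 239 = 501.9 kN
L_e = K·L = 2 × 5.61 = 11.22 m
Required I = P_cr·L_e²/(π²E) = 5.019×10^5 × 11.22² / (π² × 1.03×10^11) = 6.215×10^-5 m⁴
I_req = 6.215×10^7 mm⁴
Solid square: I = a⁴/12  ⇒  a = (12I)^(1/4) = (12×6.215×10^7)^(1/4) = 165 mm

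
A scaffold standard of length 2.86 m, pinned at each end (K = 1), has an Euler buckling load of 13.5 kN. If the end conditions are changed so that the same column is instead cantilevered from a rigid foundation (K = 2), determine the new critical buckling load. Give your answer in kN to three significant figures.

P_cr ∝ 1/K², so P_cr,new = P_cr,old × (K_old/K_new)² = 13.5 × (1/2)²
= 13.5 × 0.2500 = 3.38 kN

P_cr ≈ 3.38 kN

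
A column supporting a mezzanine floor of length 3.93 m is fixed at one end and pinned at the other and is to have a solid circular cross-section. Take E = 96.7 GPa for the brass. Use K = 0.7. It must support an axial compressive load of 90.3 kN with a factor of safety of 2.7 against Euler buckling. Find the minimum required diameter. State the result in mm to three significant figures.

d ≈ 79.2 mm

Required P_cr = n·P = 2.7 × 90.3 = 243.8 kN
L_e = K·L = 0.7 × 3.93 = 2.751 m
Required I = P_cr·L_e²/(π²E) = 2.438×10^5 × 2.751² / (π² × 9.67×10^10) = 1.933×10^-6 m⁴
I_req = 1.933×10^6 mm⁴
Solid circle: I = πd⁴/64  ⇒  d = (64I/π)^(1/4) = (64×1.933×10^6/π)^(1/4) = 79.2 mm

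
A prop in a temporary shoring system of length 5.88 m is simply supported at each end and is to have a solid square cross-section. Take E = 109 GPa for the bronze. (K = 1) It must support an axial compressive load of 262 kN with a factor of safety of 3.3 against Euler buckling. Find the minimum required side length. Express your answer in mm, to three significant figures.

Required P_cr = n·P = 3.3 × 262 = 864.6 kN
L_e = K·L = 1 × 5.88 = 5.880 m
Required I = P_cr·L_e²/(π²E) = 8.646×10^5 × 5.880² / (π² × 1.09×10^11) = 2.779×10^-5 m⁴
I_req = 2.779×10^7 mm⁴
Solid square: I = a⁴/12  ⇒  a = (12I)^(1/4) = (12×2.779×10^7)^(1/4) = 135 mm

a ≈ 135 mm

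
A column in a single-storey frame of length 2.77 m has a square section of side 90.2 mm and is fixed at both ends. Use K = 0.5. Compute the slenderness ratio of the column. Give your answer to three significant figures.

λ ≈ 53.2

For a square r = a/√12 = 90.2/√12 = 26.04 mm
L_e = K·L = 0.5 × 2.77 m = 1.385 m = 1385.0 mm
λ = L_e / r_min = 1385.0 / 26.04 = 53.2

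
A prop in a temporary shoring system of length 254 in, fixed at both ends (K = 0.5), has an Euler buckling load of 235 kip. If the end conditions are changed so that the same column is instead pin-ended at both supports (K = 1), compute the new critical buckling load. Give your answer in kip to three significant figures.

P_cr ≈ 58.8 kip

P_cr ∝ 1/K², so P_cr,new = P_cr,old × (K_old/K_new)² = 235 × (0.5/1)²
= 235 × 0.2500 = 58.8 kip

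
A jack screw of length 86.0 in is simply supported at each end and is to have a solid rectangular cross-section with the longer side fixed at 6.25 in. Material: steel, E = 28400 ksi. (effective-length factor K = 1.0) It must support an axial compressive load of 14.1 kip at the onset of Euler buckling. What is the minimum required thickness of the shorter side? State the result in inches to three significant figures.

L_e = K·L = 1 × 86.0 = 86.00 in
Required I = P_cr·L_e²/(π²E) = 1.410×10^4 × 86.00² / (π² × 2.84×10^7) = 0.3720 in⁴
Rectangle, weak axis: I_min = h·b³/12 with h = 6.25 in fixed  ⇒  b = (12I/h)^(1/3) = 0.894 in

b ≈ 0.894 in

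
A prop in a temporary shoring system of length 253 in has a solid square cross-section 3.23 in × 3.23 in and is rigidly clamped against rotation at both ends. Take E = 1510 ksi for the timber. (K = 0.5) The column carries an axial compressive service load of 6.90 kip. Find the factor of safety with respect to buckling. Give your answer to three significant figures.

n ≈ 1.22

I = a⁴/12 = 3.23⁴/12 = 9.070 in⁴
Effective length L_e = K·L = 0.5 × 253 = 126.5 in
P_cr = π²EI / L_e² = π² × 1510×10³ × 9.070 / 126.5² = 8.447×10^3 lb
Factor of safety n = P_cr / P = 8.4474 / 6.90 = 1.22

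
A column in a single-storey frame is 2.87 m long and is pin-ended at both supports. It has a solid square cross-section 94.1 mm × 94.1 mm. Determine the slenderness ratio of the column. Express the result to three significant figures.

λ ≈ 106

For a square r = a/√12 = 94.1/√12 = 27.16 mm
L_e = K·L = 1 × 2.87 m = 2.870 m = 2870.0 mm
λ = L_e / r_min = 2870.0 / 27.16 = 106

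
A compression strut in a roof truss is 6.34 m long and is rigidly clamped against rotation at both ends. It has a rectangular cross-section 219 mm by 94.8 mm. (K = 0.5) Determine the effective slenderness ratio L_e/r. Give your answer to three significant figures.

For a rectangle r_min = b/√12 = 94.8/√12 = 27.37 mm
L_e = K·L = 0.5 × 6.34 m = 3.170 m = 3170.0 mm
λ = L_e / r_min = 3170.0 / 27.37 = 116

λ ≈ 116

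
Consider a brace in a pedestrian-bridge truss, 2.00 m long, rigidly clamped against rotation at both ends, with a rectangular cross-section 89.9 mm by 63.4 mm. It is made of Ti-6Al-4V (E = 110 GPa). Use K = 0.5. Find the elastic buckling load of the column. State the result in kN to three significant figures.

Buckling occurs about the weak axis: I_min = h·b³/12 with b = 63.4 mm (the shorter side).
I_min = 89.9×63.4³/12 = 1.909×10^6 mm⁴
I = 1.909×10^6 mm⁴ = 1.909×10^-6 m⁴
Effective length L_e = K·L = 0.5 × 2.00 = 1.000 m
P_cr = π²EI / L_e² = π² × 110×10⁹ × 1.909×10^-6 / 1.000² = 2.073×10^6 N

P_cr ≈ 2070 kN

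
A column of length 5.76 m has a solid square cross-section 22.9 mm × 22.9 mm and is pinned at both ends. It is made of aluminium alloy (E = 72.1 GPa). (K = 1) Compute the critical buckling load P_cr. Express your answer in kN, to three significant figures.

P_cr ≈ 0.492 kN

I = a⁴/12 = 22.9⁴/12 = 2.292×10^4 mm⁴
I = 2.292×10^4 mm⁴ = 2.292×10^-8 m⁴
Effective length L_e = K·L = 1 × 5.76 = 5.760 m
P_cr = π²EI / L_e² = π² × 72.1×10⁹ × 2.292×10^-8 / 5.760² = 491.5 N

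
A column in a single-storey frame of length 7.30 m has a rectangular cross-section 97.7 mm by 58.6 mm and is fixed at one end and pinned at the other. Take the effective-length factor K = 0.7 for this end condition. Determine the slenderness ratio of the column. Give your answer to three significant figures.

λ ≈ 302

Buckling occurs about the weak axis: I_min = h·b³/12 with b = 58.6 mm (the shorter side).
I_min = 97.7×58.6³/12 = 1.638×10^6 mm⁴
A = 5.725×10^3 mm²;  r_min = √(I/A) = √(1.638×10^6/5.725×10^3) = 16.92 mm
L_e = K·L = 0.7 × 7.30 m = 5.110 m = 5110.0 mm
λ = L_e / r_min = 5110.0 / 16.92 = 302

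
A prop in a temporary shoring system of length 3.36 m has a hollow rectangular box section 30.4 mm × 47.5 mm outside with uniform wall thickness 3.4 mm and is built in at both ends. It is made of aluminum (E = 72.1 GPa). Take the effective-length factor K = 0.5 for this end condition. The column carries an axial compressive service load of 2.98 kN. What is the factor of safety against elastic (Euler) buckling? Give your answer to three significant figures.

n ≈ 5.64

Inner dimensions: h_i = 47.5 − 2×3.4 = 40.70 mm, b_i = 30.4 − 2×3.4 = 23.60 mm
Weak-axis I_min = (h_o·b_o³ − h_i·b_i³)/12 with b_o = 30.4, b_i = 23.60 mm (shorter outer/inner sides).
I_min = (47.5×30.4³ − 40.70×23.60³)/12 = 6.663×10^4 mm⁴
I = 6.663×10^4 mm⁴ = 6.663×10^-8 m⁴
Effective length L_e = K·L = 0.5 × 3.36 = 1.680 m
P_cr = π²EI / L_e² = π² × 72.1×10⁹ × 6.663×10^-8 / 1.680² = 1.680×10^4 N
Factor of safety n = P_cr / P = 16.798 / 2.98 = 5.64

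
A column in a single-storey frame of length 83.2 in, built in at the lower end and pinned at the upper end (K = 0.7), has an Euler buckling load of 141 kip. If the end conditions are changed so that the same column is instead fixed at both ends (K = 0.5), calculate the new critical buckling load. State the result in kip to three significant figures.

P_cr ∝ 1/K², so P_cr,new = P_cr,old × (K_old/K_new)² = 141 × (0.7/0.5)²
= 141 × 1.960 = 276 kip

P_cr ≈ 276 kip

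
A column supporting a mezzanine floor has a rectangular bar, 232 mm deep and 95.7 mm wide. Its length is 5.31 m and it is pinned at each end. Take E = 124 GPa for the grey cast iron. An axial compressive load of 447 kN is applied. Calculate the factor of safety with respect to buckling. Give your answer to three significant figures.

Buckling occurs about the weak axis: I_min = h·b³/12 with b = 95.7 mm (the shorter side).
I_min = 232×95.7³/12 = 1.695×10^7 mm⁴
I = 1.695×10^7 mm⁴ = 1.695×10^-5 m⁴
Effective length L_e = K·L = 1 × 5.31 = 5.310 m
P_cr = π²EI / L_e² = π² × 124×10⁹ × 1.695×10^-5 / 5.310² = 7.355×10^5 N
Factor of safety n = P_cr / P = 735.49 / 447 = 1.65

n ≈ 1.65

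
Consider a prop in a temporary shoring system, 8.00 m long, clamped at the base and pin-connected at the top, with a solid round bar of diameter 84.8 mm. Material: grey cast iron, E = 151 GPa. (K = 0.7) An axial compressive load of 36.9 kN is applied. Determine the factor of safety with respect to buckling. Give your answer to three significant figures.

I = πd⁴/64 = π×84.8⁴/64 = 2.538×10^6 mm⁴
I = 2.538×10^6 mm⁴ = 2.538×10^-6 m⁴
Effective length L_e = K·L = 0.7 × 8.00 = 5.600 m
P_cr = π²EI / L_e² = π² × 151×10⁹ × 2.538×10^-6 / 5.600² = 1.206×10^5 N
Factor of safety n = P_cr / P = 120.63 / 36.9 = 3.27

n ≈ 3.27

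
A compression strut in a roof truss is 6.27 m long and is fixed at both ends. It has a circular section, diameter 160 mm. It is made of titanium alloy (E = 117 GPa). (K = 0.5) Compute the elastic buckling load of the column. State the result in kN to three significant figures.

P_cr ≈ 3780 kN

I = πd⁴/64 = π×160⁴/64 = 3.217×10^7 mm⁴
I = 3.217×10^7 mm⁴ = 3.217×10^-5 m⁴
Effective length L_e = K·L = 0.5 × 6.27 = 3.135 m
P_cr = π²EI / L_e² = π² × 117×10⁹ × 3.217×10^-5 / 3.135² = 3.780×10^6 N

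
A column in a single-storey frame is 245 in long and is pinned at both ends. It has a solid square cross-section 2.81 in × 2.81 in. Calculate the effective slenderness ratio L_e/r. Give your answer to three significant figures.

I = a⁴/12 = 2.81⁴/12 = 5.196 in⁴
A = 7.896 in²;  r_min = √(I/A) = √(5.196/7.896) = 0.8112 in
L_e = K·L = 1 × 245 = 245.0 in
λ = L_e / r_min = 245.00 / 0.8112 = 302

λ ≈ 302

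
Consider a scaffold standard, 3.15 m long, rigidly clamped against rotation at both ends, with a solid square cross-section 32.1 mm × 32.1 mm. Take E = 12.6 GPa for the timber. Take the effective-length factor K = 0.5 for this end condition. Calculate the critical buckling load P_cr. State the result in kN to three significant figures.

I = a⁴/12 = 32.1⁴/12 = 8.848×10^4 mm⁴
I = 8.848×10^4 mm⁴ = 8.848×10^-8 m⁴
Effective length L_e = K·L = 0.5 × 3.15 = 1.575 m
P_cr = π²EI / L_e² = π² × 12.6×10⁹ × 8.848×10^-8 / 1.575² = 4.436×10^3 N

P_cr ≈ 4.44 kN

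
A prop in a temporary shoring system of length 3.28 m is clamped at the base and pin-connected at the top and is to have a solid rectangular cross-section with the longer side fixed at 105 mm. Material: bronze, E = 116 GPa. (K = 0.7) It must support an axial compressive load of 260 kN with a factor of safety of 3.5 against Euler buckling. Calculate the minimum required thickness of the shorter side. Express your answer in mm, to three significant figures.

Required P_cr = n·P = 3.5 × 260 = 910.0 kN
L_e = K·L = 0.7 × 3.28 = 2.296 m
Required I = P_cr·L_e²/(π²E) = 9.100×10^5 × 2.296² / (π² × 1.16×10^11) = 4.190×10^-6 m⁴
I_req = 4.190×10^6 mm⁴
Rectangle, weak axis: I_min = h·b³/12 with h = 105 mm fixed  ⇒  b = (12I/h)^(1/3) = 78.2 mm

b ≈ 78.2 mm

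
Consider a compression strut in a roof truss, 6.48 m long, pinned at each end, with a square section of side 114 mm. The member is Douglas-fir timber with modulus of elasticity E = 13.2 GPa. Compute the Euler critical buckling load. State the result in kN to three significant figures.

I = a⁴/12 = 114⁴/12 = 1.407×10^7 mm⁴
I = 1.407×10^7 mm⁴ = 1.407×10^-5 m⁴
Effective length L_e = K·L = 1 × 6.48 = 6.480 m
P_cr = π²EI / L_e² = π² × 13.2×10⁹ × 1.407×10^-5 / 6.480² = 4.367×10^4 N

P_cr ≈ 43.7 kN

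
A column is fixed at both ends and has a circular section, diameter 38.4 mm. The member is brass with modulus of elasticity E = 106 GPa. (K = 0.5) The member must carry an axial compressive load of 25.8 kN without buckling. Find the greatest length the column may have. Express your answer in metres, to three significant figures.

I = πd⁴/64 = π×38.4⁴/64 = 1.067×10^5 mm⁴
I = 1.067×10^-7 m⁴
At the buckling limit P_cr = P = 2.580×10^4 N
From P_cr = π²EI/(K·L)²:  L = (1/K)·√(π²EI/P_cr) = (1/0.5)·√(π²×1.06×10^11×1.067×10^-7/2.580×10^4)
L = 4.16 m

L_max ≈ 4.16 m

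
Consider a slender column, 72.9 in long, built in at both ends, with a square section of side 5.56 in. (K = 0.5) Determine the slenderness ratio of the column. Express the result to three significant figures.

λ ≈ 22.7

I = a⁴/12 = 5.56⁴/12 = 79.64 in⁴
A = 30.91 in²;  r_min = √(I/A) = √(79.64/30.91) = 1.605 in
L_e = K·L = 0.5 × 72.9 = 36.45 in
λ = L_e / r_min = 36.450 / 1.605 = 22.7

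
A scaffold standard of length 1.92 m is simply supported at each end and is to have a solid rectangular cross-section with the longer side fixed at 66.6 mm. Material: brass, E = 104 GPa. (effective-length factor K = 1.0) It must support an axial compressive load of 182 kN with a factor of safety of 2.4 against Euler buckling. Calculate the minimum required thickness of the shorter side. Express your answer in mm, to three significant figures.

b ≈ 65.6 mm

Required P_cr = n·P = 2.4 × 182 = 436.8 kN
L_e = K·L = 1 × 1.92 = 1.920 m
Required I = P_cr·L_e²/(π²E) = 4.368×10^5 × 1.920² / (π² × 1.04×10^11) = 1.569×10^-6 m⁴
I_req = 1.569×10^6 mm⁴
Rectangle, weak axis: I_min = h·b³/12 with h = 66.6 mm fixed  ⇒  b = (12I/h)^(1/3) = 65.6 mm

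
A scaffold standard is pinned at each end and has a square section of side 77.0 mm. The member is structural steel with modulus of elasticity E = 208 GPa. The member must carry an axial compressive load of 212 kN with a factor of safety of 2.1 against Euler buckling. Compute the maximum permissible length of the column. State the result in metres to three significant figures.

L_max ≈ 3.68 m

I = a⁴/12 = 77.0⁴/12 = 2.929×10^6 mm⁴
I = 2.929×10^-6 m⁴
Required critical load P_cr = n·P = 2.1 × 212 = 445.2 kN = 4.452×10^5 N
From P_cr = π²EI/(K·L)²:  L = (1/K)·√(π²EI/P_cr) = (1/1)·√(π²×2.08×10^11×2.929×10^-6/4.452×10^5)
L = 3.68 m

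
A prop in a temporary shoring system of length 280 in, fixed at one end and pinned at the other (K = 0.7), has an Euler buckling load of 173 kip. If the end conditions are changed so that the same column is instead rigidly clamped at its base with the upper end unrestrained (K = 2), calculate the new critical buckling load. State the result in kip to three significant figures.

P_cr ∝ 1/K², so P_cr,new = P_cr,old × (K_old/K_new)² = 173 × (0.7/2)²
= 173 × 0.1225 = 21.2 kip

P_cr ≈ 21.2 kip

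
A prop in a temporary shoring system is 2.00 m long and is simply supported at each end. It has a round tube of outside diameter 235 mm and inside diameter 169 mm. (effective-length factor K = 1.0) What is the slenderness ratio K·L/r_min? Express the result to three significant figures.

d_o = 235 mm, d_i = 169 mm
I = π(d_o⁴ − d_i⁴)/64 = π(235⁴ − 169.0⁴)/64 = 1.097×10^8 mm⁴
A = 2.094×10^4 mm²;  r_min = √(I/A) = √(1.097×10^8/2.094×10^4) = 72.36 mm
L_e = K·L = 1 × 2.00 m = 2.000 m = 2000.0 mm
λ = L_e / r_min = 2000.0 / 72.36 = 27.6

λ ≈ 27.6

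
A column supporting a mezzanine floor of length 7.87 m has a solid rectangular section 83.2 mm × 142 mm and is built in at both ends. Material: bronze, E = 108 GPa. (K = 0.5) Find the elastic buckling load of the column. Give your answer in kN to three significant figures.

P_cr ≈ 469 kN

Buckling occurs about the weak axis: I_min = h·b³/12 with b = 83.2 mm (the shorter side).
I_min = 142×83.2³/12 = 6.815×10^6 mm⁴
I = 6.815×10^6 mm⁴ = 6.815×10^-6 m⁴
Effective length L_e = K·L = 0.5 × 7.87 = 3.935 m
P_cr = π²EI / L_e² = π² × 108×10⁹ × 6.815×10^-6 / 3.935² = 4.691×10^5 N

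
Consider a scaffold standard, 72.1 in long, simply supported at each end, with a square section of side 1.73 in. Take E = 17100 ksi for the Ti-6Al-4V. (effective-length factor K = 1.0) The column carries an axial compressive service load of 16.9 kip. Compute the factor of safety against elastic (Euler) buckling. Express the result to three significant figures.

I = a⁴/12 = 1.73⁴/12 = 0.7465 in⁴
Effective length L_e = K·L = 1 × 72.1 = 72.10 in
P_cr = π²EI / L_e² = π² × 17100×10³ × 0.7465 / 72.10² = 2.423×10^4 lb
Factor of safety n = P_cr / P = 24.234 / 16.9 = 1.43

n ≈ 1.43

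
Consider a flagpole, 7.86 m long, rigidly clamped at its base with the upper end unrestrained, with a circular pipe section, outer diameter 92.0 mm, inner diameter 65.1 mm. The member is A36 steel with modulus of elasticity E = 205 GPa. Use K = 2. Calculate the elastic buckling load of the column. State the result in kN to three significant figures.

d_o = 92.0 mm, d_i = 65.1 mm
I = π(d_o⁴ − d_i⁴)/64 = π(92.0⁴ − 65.10⁴)/64 = 2.635×10^6 mm⁴
I = 2.635×10^6 mm⁴ = 2.635×10^-6 m⁴
Effective length L_e = K·L = 2 × 7.86 = 15.72 m
P_cr = π²EI / L_e² = π² × 205×10⁹ × 2.635×10^-6 / 15.72² = 2.157×10^4 N

P_cr ≈ 21.6 kN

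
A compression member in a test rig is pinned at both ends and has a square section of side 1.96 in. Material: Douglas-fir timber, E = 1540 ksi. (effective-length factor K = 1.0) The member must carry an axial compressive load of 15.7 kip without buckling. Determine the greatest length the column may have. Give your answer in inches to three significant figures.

L_max ≈ 34.5 in

I = a⁴/12 = 1.96⁴/12 = 1.230 in⁴
At the buckling limit P_cr = P = 1.570×10^4 lb
From P_cr = π²EI/(K·L)²:  L = (1/K)·√(π²EI/P_cr) = (1/1)·√(π²×1.54×10^6×1.230/1.570×10^4)
L = 34.5 in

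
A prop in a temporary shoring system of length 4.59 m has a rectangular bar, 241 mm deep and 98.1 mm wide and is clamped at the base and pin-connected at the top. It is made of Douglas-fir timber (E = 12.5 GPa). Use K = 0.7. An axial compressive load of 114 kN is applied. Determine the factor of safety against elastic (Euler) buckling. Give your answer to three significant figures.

Buckling occurs about the weak axis: I_min = h·b³/12 with b = 98.1 mm (the shorter side).
I_min = 241×98.1³/12 = 1.896×10^7 mm⁴
I = 1.896×10^7 mm⁴ = 1.896×10^-5 m⁴
Effective length L_e = K·L = 0.7 × 4.59 = 3.213 m
P_cr = π²EI / L_e² = π² × 12.5×10⁹ × 1.896×10^-5 / 3.213² = 2.266×10^5 N
Factor of safety n = P_cr / P = 226.58 / 114 = 1.99

n ≈ 1.99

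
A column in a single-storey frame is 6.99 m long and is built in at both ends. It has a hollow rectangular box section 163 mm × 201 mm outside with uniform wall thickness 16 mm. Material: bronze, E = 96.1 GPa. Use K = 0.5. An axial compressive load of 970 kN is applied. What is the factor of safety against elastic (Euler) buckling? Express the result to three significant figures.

n ≈ 3.27

Inner dimensions: h_i = 201 − 2×16 = 169.0 mm, b_i = 163 − 2×16 = 131.0 mm
Weak-axis I_min = (h_o·b_o³ − h_i·b_i³)/12 with b_o = 163, b_i = 131.0 mm (shorter outer/inner sides).
I_min = (201×163³ − 169.0×131.0³)/12 = 4.088×10^7 mm⁴
I = 4.088×10^7 mm⁴ = 4.088×10^-5 m⁴
Effective length L_e = K·L = 0.5 × 6.99 = 3.495 m
P_cr = π²EI / L_e² = π² × 96.1×10⁹ × 4.088×10^-5 / 3.495² = 3.174×10^6 N
Factor of safety n = P_cr / P = 3174.2 / 970 = 3.27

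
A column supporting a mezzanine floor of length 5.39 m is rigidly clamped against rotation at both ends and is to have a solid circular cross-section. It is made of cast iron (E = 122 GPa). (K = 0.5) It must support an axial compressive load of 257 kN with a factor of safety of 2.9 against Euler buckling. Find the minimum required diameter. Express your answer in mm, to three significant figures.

Required P_cr = n·P = 2.9 × 257 = 745.3 kN
L_e = K·L = 0.5 × 5.39 = 2.695 m
Required I = P_cr·L_e²/(π²E) = 7.453×10^5 × 2.695² / (π² × 1.22×10^11) = 4.496×10^-6 m⁴
I_req = 4.496×10^6 mm⁴
Solid circle: I = πd⁴/64  ⇒  d = (64I/π)^(1/4) = (64×4.496×10^6/π)^(1/4) = 97.8 mm

d ≈ 97.8 mm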